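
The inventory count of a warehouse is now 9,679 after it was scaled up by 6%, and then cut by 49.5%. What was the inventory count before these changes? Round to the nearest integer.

The overall multiplier applied was 1.06 × 0.505 = 0.5353.
So the original inventory count was 9,679 ÷ 0.5353 ≈ 18,081.

18,081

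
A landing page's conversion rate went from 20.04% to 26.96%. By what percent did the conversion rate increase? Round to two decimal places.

The change is 26.96 − 20.04 = 6.92 percentage points.
Relative to the original 20.04%, that is 6.92 ÷ 20.04 ≈ 34.53%.
So the conversion rate rose by 34.53%.

34.53%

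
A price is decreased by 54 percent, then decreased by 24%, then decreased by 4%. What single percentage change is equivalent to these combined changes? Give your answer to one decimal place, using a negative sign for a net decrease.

-66.4%

A 54% decrease multiplies by 0.46.
Then a 24% decrease: 0.46 × 0.76 = 0.3496.
Then a 4% decrease: 0.3496 × 0.96 = 0.335616.
Overall factor 0.335616, i.e. -66.4%.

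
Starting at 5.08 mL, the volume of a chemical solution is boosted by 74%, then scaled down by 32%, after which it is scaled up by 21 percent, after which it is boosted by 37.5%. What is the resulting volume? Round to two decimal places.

Each change multiplies by a factor: 1.74 × 0.68 × 1.21 × 1.375 = 1.968549.
5.08 × 1.968549 = 10.00022892 ≈ 10.00.

10.00 mL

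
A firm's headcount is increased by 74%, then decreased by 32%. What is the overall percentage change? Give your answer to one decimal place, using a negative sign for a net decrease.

A 74% increase multiplies by 1.74.
Then a 32% decrease: 1.74 × 0.68 = 1.1832.
Overall factor 1.1832, i.e. 18.3%.

18.3%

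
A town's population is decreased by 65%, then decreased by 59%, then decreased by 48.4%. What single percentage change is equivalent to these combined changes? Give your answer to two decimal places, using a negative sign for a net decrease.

The combined multiplier is 0.35 × 0.41 × 0.516 = 0.074046.
That corresponds to a decrease of 92.60%.

-92.60%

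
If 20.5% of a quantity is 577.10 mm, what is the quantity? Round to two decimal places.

2,815.12 mm

577.10 mm ÷ 0.205 ≈ 2,815.12 mm.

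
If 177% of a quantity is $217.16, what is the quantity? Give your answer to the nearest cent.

$122.69

$217.16 ÷ 1.77 ≈ $122.69.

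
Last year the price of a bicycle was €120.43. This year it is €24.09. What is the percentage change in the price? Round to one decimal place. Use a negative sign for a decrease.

-80.0%

Change: €24.09 − €120.43 = -€96.34.
Relative to the original: -€96.34 ÷ €120.43 ≈ -80.0%.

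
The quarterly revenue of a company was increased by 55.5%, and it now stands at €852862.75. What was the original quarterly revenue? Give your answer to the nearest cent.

The overall multiplier applied was 1.555.
So the original quarterly revenue was €852862.75 ÷ 1.555 ≈ €548464.79.

€548464.79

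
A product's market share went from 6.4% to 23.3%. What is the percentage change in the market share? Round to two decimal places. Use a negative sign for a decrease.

The change is 23.3 − 6.4 = 16.9 percentage points.
Relative to the original 6.4%, that is 16.9 ÷ 6.4 ≈ 264.06%.

264.06%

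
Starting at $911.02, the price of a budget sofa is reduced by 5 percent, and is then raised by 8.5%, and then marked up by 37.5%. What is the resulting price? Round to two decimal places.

$1291.17

Each change multiplies by a factor: 0.95 × 1.085 × 1.375 = 1.41728125.
$911.02 × 1.41728125 = $1291.171564375 ≈ $1291.17.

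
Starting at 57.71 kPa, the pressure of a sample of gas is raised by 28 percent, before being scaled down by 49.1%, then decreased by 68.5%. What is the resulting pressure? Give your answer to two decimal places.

28% increase: 57.71 × 1.28 = 73.8688.
After the 49.1% decrease: 73.8688 × 0.509 = 37.5992192.
Apply the 68.5% decrease: 37.5992192 × 0.315 = 11.843754048 ≈ 11.84.

11.84 kPa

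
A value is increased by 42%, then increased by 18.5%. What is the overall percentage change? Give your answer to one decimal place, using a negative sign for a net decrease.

68.3%

A 42% increase multiplies by 1.42.
Then an 18.5% increase: 1.42 × 1.185 = 1.6827.
Overall factor 1.6827, i.e. 68.3%.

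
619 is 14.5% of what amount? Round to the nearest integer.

4269

619 ÷ 0.145 ≈ 4269.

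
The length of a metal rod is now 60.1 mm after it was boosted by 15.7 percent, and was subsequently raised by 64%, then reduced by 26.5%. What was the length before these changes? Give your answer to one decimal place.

43.1 mm

The overall multiplier applied was 1.157 × 1.64 × 0.735 = 1.3946478.
So the original length was 60.1 ÷ 1.3946478 ≈ 43.1 mm.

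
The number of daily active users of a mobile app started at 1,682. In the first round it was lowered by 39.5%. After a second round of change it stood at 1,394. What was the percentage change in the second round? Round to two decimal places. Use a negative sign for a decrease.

After the first round: 1,682 × 0.605 = 1017.61.
Second-round multiplier: 1,394 ÷ 1017.61 ≈ 1.369876.
That is a change of 36.99%.

36.99%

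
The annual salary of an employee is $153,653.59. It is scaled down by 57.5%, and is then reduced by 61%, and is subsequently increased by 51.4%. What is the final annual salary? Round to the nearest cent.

$38,558.68

Each change multiplies by a factor: 0.425 × 0.39 × 1.514 = 0.2509455.
$153,653.59 × 0.2509455 = $38558.676969345 ≈ $38,558.68.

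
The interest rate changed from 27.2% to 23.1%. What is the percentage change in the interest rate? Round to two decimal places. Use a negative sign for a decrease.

The change is 23.1 − 27.2 = -4.1 percentage points.
Relative to the original 27.2%, that is -4.1 ÷ 27.2 ≈ -15.07%.

-15.07%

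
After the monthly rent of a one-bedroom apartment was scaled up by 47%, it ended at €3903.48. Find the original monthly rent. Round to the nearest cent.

The overall multiplier applied was 1.47.
So the original monthly rent was €3903.48 ÷ 1.47 ≈ €2655.43.

€2655.43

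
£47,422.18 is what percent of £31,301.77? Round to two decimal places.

151.50%

£47,422.18 ÷ £31,301.77 ≈ 151.50%.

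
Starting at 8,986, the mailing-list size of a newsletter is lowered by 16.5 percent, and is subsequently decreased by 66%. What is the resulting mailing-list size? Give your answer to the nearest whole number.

2,551

Each change multiplies by a factor: 0.835 × 0.34 = 0.2839.
8,986 × 0.2839 = 2551.1254 ≈ 2,551.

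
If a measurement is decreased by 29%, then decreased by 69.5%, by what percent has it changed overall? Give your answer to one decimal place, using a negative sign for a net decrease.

-78.3%

A 29% decrease multiplies by 0.71.
Then a 69.5% decrease: 0.71 × 0.305 = 0.21655.
Overall factor 0.21655, i.e. -78.3%.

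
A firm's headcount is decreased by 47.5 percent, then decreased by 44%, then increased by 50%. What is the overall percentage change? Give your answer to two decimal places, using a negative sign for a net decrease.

-55.90%

A 47.5% decrease multiplies by 0.525.
Then a 44% decrease: 0.525 × 0.56 = 0.294.
Then a 50% increase: 0.294 × 1.5 = 0.441.
Overall factor 0.441, i.e. -55.90%.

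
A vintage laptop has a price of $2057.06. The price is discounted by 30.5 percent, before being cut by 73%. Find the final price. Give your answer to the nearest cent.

$386.01

30.5% decrease: $2057.06 × 0.695 = $1429.6567.
Apply the 73% decrease: $1429.6567 × 0.27 = $386.007309 ≈ $386.01.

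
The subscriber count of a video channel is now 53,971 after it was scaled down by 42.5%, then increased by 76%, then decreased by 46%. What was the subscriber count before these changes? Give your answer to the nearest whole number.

Undoing the 46% decrease: 53,971 ÷ 0.54 ≈ 99946.296296.
Undoing the 76% increase: 99946.296296 ÷ 1.76 = 56787.66835.
Undoing the 42.5% decrease: 56787.66835 ÷ 0.575 ≈ 98,761.

98,761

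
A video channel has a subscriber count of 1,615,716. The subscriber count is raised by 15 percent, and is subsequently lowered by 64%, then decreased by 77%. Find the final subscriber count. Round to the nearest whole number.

Each change multiplies by a factor: 1.15 × 0.36 × 0.23 = 0.09522.
1,615,716 × 0.09522 = 153848.47752 ≈ 153,848.

153,848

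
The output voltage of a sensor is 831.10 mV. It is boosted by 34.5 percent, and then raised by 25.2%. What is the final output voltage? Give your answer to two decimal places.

Each change multiplies by a factor: 1.345 × 1.252 = 1.68394.
831.10 × 1.68394 = 1399.522534 ≈ 1399.52.

1399.52 mV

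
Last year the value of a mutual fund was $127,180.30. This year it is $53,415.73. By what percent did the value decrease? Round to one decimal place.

Change: $53,415.73 − $127,180.30 = -$73,764.57.
Relative to the original: -$73,764.57 ÷ $127,180.30 ≈ -58.0%.
So the value decreased by 58.0%.

58.0%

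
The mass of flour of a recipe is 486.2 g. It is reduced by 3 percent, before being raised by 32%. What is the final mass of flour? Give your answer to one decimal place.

Each change multiplies by a factor: 0.97 × 1.32 = 1.2804.
486.2 × 1.2804 = 622.53048 ≈ 622.5.

622.5 g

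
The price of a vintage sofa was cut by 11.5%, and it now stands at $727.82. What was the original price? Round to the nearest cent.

$822.40

The overall multiplier applied was 0.885.
So the original price was $727.82 ÷ 0.885 ≈ $822.40.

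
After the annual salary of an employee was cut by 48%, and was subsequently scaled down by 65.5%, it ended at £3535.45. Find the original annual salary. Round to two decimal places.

Undoing the 65.5% decrease: £3535.45 ÷ 0.345 ≈ £10247.681159.
Undoing the 48% decrease: £10247.681159 ÷ 0.52 ≈ £19707.08.

£19707.08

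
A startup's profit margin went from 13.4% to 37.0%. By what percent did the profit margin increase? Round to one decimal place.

The change is 37.0 − 13.4 = 23.6 percentage points.
Relative to the original 13.4%, that is 23.6 ÷ 13.4 ≈ 176.1%.
So the profit margin rose by 176.1%.

176.1%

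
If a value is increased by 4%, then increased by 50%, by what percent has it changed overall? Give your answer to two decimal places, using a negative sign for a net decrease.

The combined multiplier is 1.04 × 1.5 = 1.56.
That corresponds to an increase of 56.00%.

56.00%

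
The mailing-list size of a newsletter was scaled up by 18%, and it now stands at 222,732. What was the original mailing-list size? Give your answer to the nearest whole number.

188,756

The overall multiplier applied was 1.18.
So the original mailing-list size was 222,732 ÷ 1.18 ≈ 188,756.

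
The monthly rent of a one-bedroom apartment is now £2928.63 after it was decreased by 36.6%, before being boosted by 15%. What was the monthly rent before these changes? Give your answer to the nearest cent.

Undoing the 15% increase: £2928.63 ÷ 1.15 ≈ £2546.634783.
Undoing the 36.6% decrease: £2546.634783 ÷ 0.634 ≈ £4016.77.

£4016.77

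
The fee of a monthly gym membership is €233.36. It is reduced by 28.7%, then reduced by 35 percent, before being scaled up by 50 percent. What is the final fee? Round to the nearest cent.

€162.23

28.7% decrease: €233.36 × 0.713 = €166.38568.
After the 35% decrease: €166.38568 × 0.65 = €108.150692.
After the 50% increase: €108.150692 × 1.5 = €162.226038 ≈ €162.23.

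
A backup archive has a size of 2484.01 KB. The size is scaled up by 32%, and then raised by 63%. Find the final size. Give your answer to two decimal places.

32% increase: 2484.01 × 1.32 = 3278.8932.
Apply the 63% increase: 3278.8932 × 1.63 = 5344.595916 ≈ 5344.60.

5344.60 KB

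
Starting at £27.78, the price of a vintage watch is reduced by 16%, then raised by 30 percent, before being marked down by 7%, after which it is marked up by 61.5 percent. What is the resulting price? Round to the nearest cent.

£45.56

Each change multiplies by a factor: 0.84 × 1.3 × 0.93 × 1.615 = 1.6401294.
£27.78 × 1.6401294 = £45.562794732 ≈ £45.56.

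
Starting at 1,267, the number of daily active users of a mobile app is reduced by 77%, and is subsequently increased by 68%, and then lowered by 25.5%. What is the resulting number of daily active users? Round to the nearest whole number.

365

Each change multiplies by a factor: 0.23 × 1.68 × 0.745 = 0.287868.
1,267 × 0.287868 = 364.728756 ≈ 365.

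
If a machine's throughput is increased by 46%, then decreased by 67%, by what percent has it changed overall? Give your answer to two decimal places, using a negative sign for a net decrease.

The combined multiplier is 1.46 × 0.33 = 0.4818.
That corresponds to a decrease of 51.82%.

-51.82%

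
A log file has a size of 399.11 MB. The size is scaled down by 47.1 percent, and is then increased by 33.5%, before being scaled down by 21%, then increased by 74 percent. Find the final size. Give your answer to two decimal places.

387.44 MB

Apply the 47.1% decrease: 399.11 × 0.529 = 211.12919.
33.5% increase: 211.12919 × 1.335 = 281.85746865.
Apply the 21% decrease: 281.85746865 × 0.79 = 222.6674002335.
After the 74% increase: 222.6674002335 × 1.74 = 387.44127640629 ≈ 387.44.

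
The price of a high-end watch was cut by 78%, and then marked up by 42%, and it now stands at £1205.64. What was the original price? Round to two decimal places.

£3859.28

Undoing the 42% increase: £1205.64 ÷ 1.42 ≈ £849.042254.
Undoing the 78% decrease: £849.042254 ÷ 0.22 ≈ £3859.28.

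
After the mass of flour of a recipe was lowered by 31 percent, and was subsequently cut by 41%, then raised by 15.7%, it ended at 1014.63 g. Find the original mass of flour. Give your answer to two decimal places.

Undoing the 15.7% increase: 1014.63 ÷ 1.157 ≈ 876.949006.
Undoing the 41% decrease: 876.949006 ÷ 0.59 ≈ 1486.354247.
Undoing the 31% decrease: 1486.354247 ÷ 0.69 ≈ 2154.14 g.

2154.14 g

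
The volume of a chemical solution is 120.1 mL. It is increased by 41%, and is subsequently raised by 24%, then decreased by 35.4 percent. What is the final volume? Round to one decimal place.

41% increase: 120.1 × 1.41 = 169.341.
Apply the 24% increase: 169.341 × 1.24 = 209.98284.
After the 35.4% decrease: 209.98284 × 0.646 = 135.64891464 ≈ 135.6.

135.6 mL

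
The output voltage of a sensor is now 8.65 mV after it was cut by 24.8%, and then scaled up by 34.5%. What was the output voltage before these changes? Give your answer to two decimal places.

8.55 mV

The overall multiplier applied was 0.752 × 1.345 = 1.01144.
So the original output voltage was 8.65 ÷ 1.01144 ≈ 8.55 mV.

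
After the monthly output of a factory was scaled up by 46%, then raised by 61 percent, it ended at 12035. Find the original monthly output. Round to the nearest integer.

5120

Undoing the 61% increase: 12035 ÷ 1.61 ≈ 7475.15528.
Undoing the 46% increase: 7475.15528 ÷ 1.46 ≈ 5120.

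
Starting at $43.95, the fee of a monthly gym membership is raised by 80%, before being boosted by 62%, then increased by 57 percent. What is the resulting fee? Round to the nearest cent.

$201.21

Apply the 80% increase: $43.95 × 1.8 = $79.11.
62% increase: $79.11 × 1.62 = $128.1582.
Apply the 57% increase: $128.1582 × 1.57 = $201.208374 ≈ $201.21.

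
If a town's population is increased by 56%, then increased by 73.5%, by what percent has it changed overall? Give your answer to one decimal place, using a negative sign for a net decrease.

170.7%

The combined multiplier is 1.56 × 1.735 = 2.7066.
That corresponds to an increase of 170.7%.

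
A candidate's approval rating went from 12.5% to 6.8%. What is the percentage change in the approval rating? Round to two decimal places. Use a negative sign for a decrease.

The change is 6.8 − 12.5 = -5.7 percentage points.
Relative to the original 12.5%, that is -5.7 ÷ 12.5 = -45.60%.

-45.60%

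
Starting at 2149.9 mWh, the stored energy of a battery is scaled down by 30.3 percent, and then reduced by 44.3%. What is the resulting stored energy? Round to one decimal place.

Apply the 30.3% decrease: 2149.9 × 0.697 = 1498.4803.
After the 44.3% decrease: 1498.4803 × 0.557 = 834.6535271 ≈ 834.7.

834.7 mWh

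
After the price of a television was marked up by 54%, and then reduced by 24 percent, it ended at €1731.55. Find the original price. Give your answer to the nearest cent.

Undoing the 24% decrease: €1731.55 ÷ 0.76 ≈ €2278.355263.
Undoing the 54% increase: €2278.355263 ÷ 1.54 ≈ €1479.45.

€1479.45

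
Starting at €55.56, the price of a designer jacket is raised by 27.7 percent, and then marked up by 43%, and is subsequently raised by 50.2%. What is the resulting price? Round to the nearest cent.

Apply the 27.7% increase: €55.56 × 1.277 = €70.95012.
After the 43% increase: €70.95012 × 1.43 = €101.4586716.
50.2% increase: €101.4586716 × 1.502 = €152.3909247432 ≈ €152.39.

€152.39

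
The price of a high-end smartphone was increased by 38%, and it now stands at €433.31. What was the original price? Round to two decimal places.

€313.99

The overall multiplier applied was 1.38.
So the original price was €433.31 ÷ 1.38 ≈ €313.99.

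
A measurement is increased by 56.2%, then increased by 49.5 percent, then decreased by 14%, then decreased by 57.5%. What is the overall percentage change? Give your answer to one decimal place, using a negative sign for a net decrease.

-14.6%

The combined multiplier is 1.562 × 1.495 × 0.86 × 0.425 = 0.853511945.
That corresponds to a decrease of 14.6%.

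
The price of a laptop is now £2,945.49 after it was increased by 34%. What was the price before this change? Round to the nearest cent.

The overall multiplier applied was 1.34.
So the original price was £2,945.49 ÷ 1.34 ≈ £2,198.13.

£2,198.13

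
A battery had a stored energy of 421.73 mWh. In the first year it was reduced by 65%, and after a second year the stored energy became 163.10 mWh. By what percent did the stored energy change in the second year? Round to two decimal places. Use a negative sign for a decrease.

After the first year: 421.73 × 0.35 = 147.6055.
Second-year multiplier: 163.10 ÷ 147.6055 ≈ 1.104972.
That is a change of 10.50%.

10.50%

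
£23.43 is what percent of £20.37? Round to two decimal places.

£23.43 ÷ £20.37 ≈ 115.02%.

115.02%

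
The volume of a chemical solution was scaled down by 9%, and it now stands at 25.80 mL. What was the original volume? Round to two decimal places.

The overall multiplier applied was 0.91.
So the original volume was 25.80 ÷ 0.91 ≈ 28.35 mL.

28.35 mL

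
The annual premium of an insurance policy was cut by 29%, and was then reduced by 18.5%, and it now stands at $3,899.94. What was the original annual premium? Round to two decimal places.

The overall multiplier applied was 0.71 × 0.815 = 0.57865.
So the original annual premium was $3,899.94 ÷ 0.57865 ≈ $6,739.72.

$6,739.72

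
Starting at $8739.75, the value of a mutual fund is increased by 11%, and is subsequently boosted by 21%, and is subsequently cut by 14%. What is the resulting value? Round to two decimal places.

Each change multiplies by a factor: 1.11 × 1.21 × 0.86 = 1.155066.
$8739.75 × 1.155066 = $10094.9880735 ≈ $10094.99.

$10094.99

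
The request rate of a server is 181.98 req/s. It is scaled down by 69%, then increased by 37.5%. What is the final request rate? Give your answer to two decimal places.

69% decrease: 181.98 × 0.31 = 56.4138.
After the 37.5% increase: 56.4138 × 1.375 = 77.568975 ≈ 77.57.

77.57 req/s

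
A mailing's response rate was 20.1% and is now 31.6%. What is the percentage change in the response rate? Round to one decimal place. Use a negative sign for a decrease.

57.2%

The change is 31.6 − 20.1 = 11.5 percentage points.
Relative to the original 20.1%, that is 11.5 ÷ 20.1 ≈ 57.2%.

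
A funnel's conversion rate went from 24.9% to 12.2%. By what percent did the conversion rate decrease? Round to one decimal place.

51.0%

The change is 12.2 − 24.9 = -12.7 percentage points.
Relative to the original 24.9%, that is -12.7 ÷ 24.9 ≈ -51.0%.
So the conversion rate fell by 51.0%.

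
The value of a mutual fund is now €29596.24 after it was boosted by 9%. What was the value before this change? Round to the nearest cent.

€27152.51

The overall multiplier applied was 1.09.
So the original value was €29596.24 ÷ 1.09 ≈ €27152.51.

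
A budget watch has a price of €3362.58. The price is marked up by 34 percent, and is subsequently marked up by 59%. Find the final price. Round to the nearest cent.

€7164.31

34% increase: €3362.58 × 1.34 = €4505.8572.
Apply the 59% increase: €4505.8572 × 1.59 = €7164.312948 ≈ €7164.31.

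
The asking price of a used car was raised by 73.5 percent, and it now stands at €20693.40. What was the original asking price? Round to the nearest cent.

€11927.03

The overall multiplier applied was 1.735.
So the original asking price was €20693.40 ÷ 1.735 ≈ €11927.03.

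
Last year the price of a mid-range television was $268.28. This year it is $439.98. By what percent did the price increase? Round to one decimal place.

Change: $439.98 − $268.28 = $171.70.
Relative to the original: $171.70 ÷ $268.28 ≈ 64.0%.
So the price increased by 64.0%.

64.0%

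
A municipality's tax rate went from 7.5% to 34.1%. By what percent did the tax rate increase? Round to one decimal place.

354.7%

The change is 34.1 − 7.5 = 26.6 percentage points.
Relative to the original 7.5%, that is 26.6 ÷ 7.5 ≈ 354.7%.
So the tax rate rose by 354.7%.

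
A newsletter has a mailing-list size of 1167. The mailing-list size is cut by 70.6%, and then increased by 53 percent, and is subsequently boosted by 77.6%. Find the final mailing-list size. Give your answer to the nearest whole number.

Apply the 70.6% decrease: 1167 × 0.294 = 343.098.
53% increase: 343.098 × 1.53 = 524.93994.
Apply the 77.6% increase: 524.93994 × 1.776 = 932.29333344 ≈ 932.

932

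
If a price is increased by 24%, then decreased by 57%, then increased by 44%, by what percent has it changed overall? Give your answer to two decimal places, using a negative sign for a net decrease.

-23.22%

A 24% increase multiplies by 1.24.
Then a 57% decrease: 1.24 × 0.43 = 0.5332.
Then a 44% increase: 0.5332 × 1.44 = 0.767808.
Overall factor 0.767808, i.e. -23.22%.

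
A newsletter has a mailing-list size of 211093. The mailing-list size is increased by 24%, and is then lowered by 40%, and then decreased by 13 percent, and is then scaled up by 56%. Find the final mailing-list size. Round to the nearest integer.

213153

Each change multiplies by a factor: 1.24 × 0.6 × 0.87 × 1.56 = 1.0097568.
211093 × 1.0097568 = 213152.5921824 ≈ 213153.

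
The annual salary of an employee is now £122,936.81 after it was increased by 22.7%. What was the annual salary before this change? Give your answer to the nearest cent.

£100,193.00

The overall multiplier applied was 1.227.
So the original annual salary was £122,936.81 ÷ 1.227 ≈ £100,193.00.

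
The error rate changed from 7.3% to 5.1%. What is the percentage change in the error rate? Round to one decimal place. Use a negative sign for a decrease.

The change is 5.1 − 7.3 = -2.2 percentage points.
Relative to the original 7.3%, that is -2.2 ÷ 7.3 ≈ -30.1%.

-30.1%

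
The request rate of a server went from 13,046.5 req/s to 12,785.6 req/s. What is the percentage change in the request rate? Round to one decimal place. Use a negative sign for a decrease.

-2.0%

Change: 12,785.6 − 13,046.5 = -260.9.
Relative to the original: -260.9 ÷ 13,046.5 ≈ -2.0%.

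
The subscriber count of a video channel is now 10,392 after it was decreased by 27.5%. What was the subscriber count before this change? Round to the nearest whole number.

The overall multiplier applied was 0.725.
So the original subscriber count was 10,392 ÷ 0.725 ≈ 14,334.

14,334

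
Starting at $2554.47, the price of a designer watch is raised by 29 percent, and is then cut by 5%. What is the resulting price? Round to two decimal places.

29% increase: $2554.47 × 1.29 = $3295.2663.
After the 5% decrease: $3295.2663 × 0.95 = $3130.502985 ≈ $3130.50.

$3130.50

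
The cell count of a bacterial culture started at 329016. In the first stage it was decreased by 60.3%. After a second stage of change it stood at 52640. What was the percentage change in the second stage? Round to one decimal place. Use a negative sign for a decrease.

After the first stage: 329016 × 0.397 = 130619.352.
Second-stage multiplier: 52640 ÷ 130619.352 ≈ 0.403.
That is a change of -59.7%.

-59.7%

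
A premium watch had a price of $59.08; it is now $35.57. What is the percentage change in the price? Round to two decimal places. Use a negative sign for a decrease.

Change: $35.57 − $59.08 = -$23.51.
Relative to the original: -$23.51 ÷ $59.08 ≈ -39.79%.

-39.79%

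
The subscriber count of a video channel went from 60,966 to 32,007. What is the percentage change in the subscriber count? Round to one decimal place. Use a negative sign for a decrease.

-47.5%

Change: 32,007 − 60,966 = -28,959.
Relative to the original: -28,959 ÷ 60,966 ≈ -47.5%.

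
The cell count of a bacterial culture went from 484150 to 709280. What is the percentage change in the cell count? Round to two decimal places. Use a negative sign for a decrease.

Change: 709280 − 484150 = 225130.
Relative to the original: 225130 ÷ 484150 ≈ 46.50%.

46.50%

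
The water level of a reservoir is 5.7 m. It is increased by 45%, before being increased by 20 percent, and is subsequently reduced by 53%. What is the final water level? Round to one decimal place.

4.7 m

After the 45% increase: 5.7 × 1.45 = 8.265.
Apply the 20% increase: 8.265 × 1.2 = 9.918.
53% decrease: 9.918 × 0.47 = 4.66146 ≈ 4.7.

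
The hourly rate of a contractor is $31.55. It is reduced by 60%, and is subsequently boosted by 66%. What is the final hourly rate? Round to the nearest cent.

Each change multiplies by a factor: 0.4 × 1.66 = 0.664.
$31.55 × 0.664 = $20.9492 ≈ $20.95.

$20.95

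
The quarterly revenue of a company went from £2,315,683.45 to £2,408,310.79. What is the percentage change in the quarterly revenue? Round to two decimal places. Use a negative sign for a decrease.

4.00%

Change: £2,408,310.79 − £2,315,683.45 = £92,627.34.
Relative to the original: £92,627.34 ÷ £2,315,683.45 ≈ 4.00%.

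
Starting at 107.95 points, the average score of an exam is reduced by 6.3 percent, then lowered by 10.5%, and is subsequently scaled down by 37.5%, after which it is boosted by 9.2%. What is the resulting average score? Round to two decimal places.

Each change multiplies by a factor: 0.937 × 0.895 × 0.625 × 1.092 = 0.5723547375.
107.95 × 0.5723547375 = 61.785693913125 ≈ 61.79.

61.79 points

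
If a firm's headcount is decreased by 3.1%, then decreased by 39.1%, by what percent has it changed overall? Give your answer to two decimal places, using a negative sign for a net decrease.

The combined multiplier is 0.969 × 0.609 = 0.590121.
That corresponds to a decrease of 40.99%.

-40.99%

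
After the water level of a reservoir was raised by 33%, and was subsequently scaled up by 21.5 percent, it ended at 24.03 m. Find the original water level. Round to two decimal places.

14.87 m

The overall multiplier applied was 1.33 × 1.215 = 1.61595.
So the original water level was 24.03 ÷ 1.61595 ≈ 14.87 m.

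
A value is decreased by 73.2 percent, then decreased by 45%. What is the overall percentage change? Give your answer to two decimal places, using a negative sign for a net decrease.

-85.26%

The combined multiplier is 0.268 × 0.55 = 0.1474.
That corresponds to a decrease of 85.26%.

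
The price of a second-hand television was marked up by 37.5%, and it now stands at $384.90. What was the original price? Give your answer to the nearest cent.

The overall multiplier applied was 1.375.
So the original price was $384.90 ÷ 1.375 ≈ $279.93.

$279.93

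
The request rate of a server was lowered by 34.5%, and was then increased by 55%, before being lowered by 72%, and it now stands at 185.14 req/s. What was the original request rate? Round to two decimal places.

The overall multiplier applied was 0.655 × 1.55 × 0.28 = 0.28427.
So the original request rate was 185.14 ÷ 0.28427 ≈ 651.28 req/s.

651.28 req/s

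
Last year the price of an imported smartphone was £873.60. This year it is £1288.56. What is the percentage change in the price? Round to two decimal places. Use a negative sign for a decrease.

47.50%

Change: £1288.56 − £873.60 = £414.96.
Relative to the original: £414.96 ÷ £873.60 = 47.50%.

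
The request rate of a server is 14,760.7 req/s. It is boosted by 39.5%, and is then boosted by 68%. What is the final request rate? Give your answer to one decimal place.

39.5% increase: 14,760.7 × 1.395 = 20591.1765.
Apply the 68% increase: 20591.1765 × 1.68 = 34593.17652 ≈ 34,593.2.

34,593.2 req/s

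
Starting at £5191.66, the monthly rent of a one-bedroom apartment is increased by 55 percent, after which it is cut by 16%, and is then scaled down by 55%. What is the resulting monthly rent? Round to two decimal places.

55% increase: £5191.66 × 1.55 = £8047.073.
16% decrease: £8047.073 × 0.84 = £6759.54132.
55% decrease: £6759.54132 × 0.45 = £3041.793594 ≈ £3041.79.

£3041.79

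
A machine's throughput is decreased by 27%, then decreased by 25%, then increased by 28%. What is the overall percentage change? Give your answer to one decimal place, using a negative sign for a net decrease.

A 27% decrease multiplies by 0.73.
Then a 25% decrease: 0.73 × 0.75 = 0.5475.
Then a 28% increase: 0.5475 × 1.28 = 0.7008.
Overall factor 0.7008, i.e. -29.9%.

-29.9%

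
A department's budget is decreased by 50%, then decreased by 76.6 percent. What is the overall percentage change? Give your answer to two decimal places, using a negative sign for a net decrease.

-88.30%

The combined multiplier is 0.5 × 0.234 = 0.117.
That corresponds to a decrease of 88.30%.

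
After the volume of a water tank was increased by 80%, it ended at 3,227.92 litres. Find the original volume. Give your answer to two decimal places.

1,793.29 litres

The overall multiplier applied was 1.8.
So the original volume was 3,227.92 ÷ 1.8 ≈ 1,793.29 litres.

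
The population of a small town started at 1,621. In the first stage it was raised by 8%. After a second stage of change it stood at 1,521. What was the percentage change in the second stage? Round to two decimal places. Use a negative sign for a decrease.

After the first stage: 1,621 × 1.08 = 1750.68.
Second-stage multiplier: 1,521 ÷ 1750.68 ≈ 0.868805.
That is a change of -13.12%.

-13.12%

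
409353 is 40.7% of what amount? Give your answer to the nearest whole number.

1005781

409353 ÷ 0.407 ≈ 1005781.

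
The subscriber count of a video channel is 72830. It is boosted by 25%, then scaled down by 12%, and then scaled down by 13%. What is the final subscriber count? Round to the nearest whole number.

Each change multiplies by a factor: 1.25 × 0.88 × 0.87 = 0.957.
72830 × 0.957 = 69698.31 ≈ 69698.

69698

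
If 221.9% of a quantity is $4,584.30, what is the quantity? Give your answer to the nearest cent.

$4,584.30 ÷ 2.219 ≈ $2,065.93.

$2,065.93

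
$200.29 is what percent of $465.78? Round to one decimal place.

43.0%

$200.29 ÷ $465.78 ≈ 43.0%.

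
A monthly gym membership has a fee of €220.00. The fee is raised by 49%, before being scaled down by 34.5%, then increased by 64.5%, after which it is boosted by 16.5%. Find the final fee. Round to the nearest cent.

€411.47

Apply the 49% increase: €220.00 × 1.49 = €327.8.
After the 34.5% decrease: €327.8 × 0.655 = €214.709.
Apply the 64.5% increase: €214.709 × 1.645 = €353.196305.
Apply the 16.5% increase: €353.196305 × 1.165 = €411.473695325 ≈ €411.47.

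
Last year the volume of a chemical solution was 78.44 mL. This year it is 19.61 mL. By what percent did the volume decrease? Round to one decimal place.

75.0%

Change: 19.61 − 78.44 = -58.83.
Relative to the original: -58.83 ÷ 78.44 = -75.0%.
So the volume decreased by 75.0%.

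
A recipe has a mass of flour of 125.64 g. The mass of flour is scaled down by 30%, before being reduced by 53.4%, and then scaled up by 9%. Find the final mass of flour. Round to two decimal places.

30% decrease: 125.64 × 0.7 = 87.948.
53.4% decrease: 87.948 × 0.466 = 40.983768.
Apply the 9% increase: 40.983768 × 1.09 = 44.67230712 ≈ 44.67.

44.67 g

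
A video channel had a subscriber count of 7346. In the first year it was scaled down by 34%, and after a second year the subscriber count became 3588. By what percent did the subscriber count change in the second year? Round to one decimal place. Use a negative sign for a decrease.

After the first year: 7346 × 0.66 = 4848.36.
Second-year multiplier: 3588 ÷ 4848.36 ≈ 0.74004.
That is a change of -26.0%.

-26.0%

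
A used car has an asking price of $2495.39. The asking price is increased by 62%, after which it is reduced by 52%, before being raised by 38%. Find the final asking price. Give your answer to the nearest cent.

$2677.77

Each change multiplies by a factor: 1.62 × 0.48 × 1.38 = 1.073088.
$2495.39 × 1.073088 = $2677.77306432 ≈ $2677.77.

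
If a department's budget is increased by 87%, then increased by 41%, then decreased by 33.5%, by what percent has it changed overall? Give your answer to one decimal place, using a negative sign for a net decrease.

An 87% increase multiplies by 1.87.
Then a 41% increase: 1.87 × 1.41 = 2.6367.
Then a 33.5% decrease: 2.6367 × 0.665 = 1.7534055.
Overall factor 1.7534055, i.e. 75.3%.

75.3%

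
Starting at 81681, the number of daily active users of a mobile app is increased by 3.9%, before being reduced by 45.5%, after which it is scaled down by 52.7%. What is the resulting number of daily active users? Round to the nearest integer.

3.9% increase: 81681 × 1.039 = 84866.559.
After the 45.5% decrease: 84866.559 × 0.545 = 46252.274655.
After the 52.7% decrease: 46252.274655 × 0.473 = 21877.325911815 ≈ 21877.

21877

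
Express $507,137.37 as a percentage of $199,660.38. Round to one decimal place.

254.0%

$507,137.37 ÷ $199,660.38 ≈ 254.0%.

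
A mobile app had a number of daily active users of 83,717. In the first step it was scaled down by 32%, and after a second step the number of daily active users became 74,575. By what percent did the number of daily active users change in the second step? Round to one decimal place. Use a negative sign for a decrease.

31.0%

After the first step: 83,717 × 0.68 = 56927.56.
Second-step multiplier: 74,575 ÷ 56927.56 ≈ 1.31.
That is a change of 31.0%.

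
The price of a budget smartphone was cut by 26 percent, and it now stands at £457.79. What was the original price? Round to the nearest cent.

The overall multiplier applied was 0.74.
So the original price was £457.79 ÷ 0.74 ≈ £618.64.

£618.64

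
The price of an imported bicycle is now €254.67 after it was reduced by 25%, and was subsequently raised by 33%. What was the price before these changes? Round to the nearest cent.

Undoing the 33% increase: €254.67 ÷ 1.33 ≈ €191.481203.
Undoing the 25% decrease: €191.481203 ÷ 0.75 ≈ €255.31.

€255.31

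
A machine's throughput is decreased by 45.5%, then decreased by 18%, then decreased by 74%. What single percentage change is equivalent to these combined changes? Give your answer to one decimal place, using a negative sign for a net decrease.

-88.4%

The combined multiplier is 0.545 × 0.82 × 0.26 = 0.116194.
That corresponds to a decrease of 88.4%.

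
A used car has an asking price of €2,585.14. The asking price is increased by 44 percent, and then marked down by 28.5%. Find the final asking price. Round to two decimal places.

Each change multiplies by a factor: 1.44 × 0.715 = 1.0296.
€2,585.14 × 1.0296 = €2661.660144 ≈ €2,661.66.

€2,661.66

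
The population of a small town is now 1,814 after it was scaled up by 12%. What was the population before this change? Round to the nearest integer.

1,620

The overall multiplier applied was 1.12.
So the original population was 1,814 ÷ 1.12 ≈ 1,620.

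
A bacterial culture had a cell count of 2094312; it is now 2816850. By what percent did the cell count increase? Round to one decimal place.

34.5%

Change: 2816850 − 2094312 = 722538.
Relative to the original: 722538 ÷ 2094312 ≈ 34.5%.
So the cell count increased by 34.5%.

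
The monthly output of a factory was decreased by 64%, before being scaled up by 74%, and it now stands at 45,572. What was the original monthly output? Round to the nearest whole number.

72,752

Undoing the 74% increase: 45,572 ÷ 1.74 ≈ 26190.804598.
Undoing the 64% decrease: 26190.804598 ÷ 0.36 ≈ 72,752.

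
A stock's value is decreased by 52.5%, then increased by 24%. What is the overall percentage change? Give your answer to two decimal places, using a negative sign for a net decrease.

A 52.5% decrease multiplies by 0.475.
Then a 24% increase: 0.475 × 1.24 = 0.589.
Overall factor 0.589, i.e. -41.10%.

-41.10%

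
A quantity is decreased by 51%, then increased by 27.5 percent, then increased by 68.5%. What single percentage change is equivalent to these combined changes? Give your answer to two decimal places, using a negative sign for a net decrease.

5.27%

The combined multiplier is 0.49 × 1.275 × 1.685 = 1.05270375.
That corresponds to an increase of 5.27%.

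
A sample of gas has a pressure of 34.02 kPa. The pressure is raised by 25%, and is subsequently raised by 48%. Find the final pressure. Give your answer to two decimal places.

62.94 kPa

Apply the 25% increase: 34.02 × 1.25 = 42.525.
After the 48% increase: 42.525 × 1.48 = 62.937 ≈ 62.94.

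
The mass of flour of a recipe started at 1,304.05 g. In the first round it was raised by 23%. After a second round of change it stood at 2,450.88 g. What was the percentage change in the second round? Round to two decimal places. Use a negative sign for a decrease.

52.80%

After the first round: 1,304.05 × 1.23 = 1603.9815.
Second-round multiplier: 2,450.88 ÷ 1603.9815 ≈ 1.527998.
That is a change of 52.80%.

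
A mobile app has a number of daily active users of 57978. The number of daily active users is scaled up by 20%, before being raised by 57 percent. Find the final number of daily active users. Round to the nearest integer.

109231

Apply the 20% increase: 57978 × 1.2 = 69573.6.
Apply the 57% increase: 69573.6 × 1.57 = 109230.552 ≈ 109231.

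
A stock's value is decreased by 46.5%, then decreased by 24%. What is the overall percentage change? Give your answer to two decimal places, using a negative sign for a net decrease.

The combined multiplier is 0.535 × 0.76 = 0.4066.
That corresponds to a decrease of 59.34%.

-59.34%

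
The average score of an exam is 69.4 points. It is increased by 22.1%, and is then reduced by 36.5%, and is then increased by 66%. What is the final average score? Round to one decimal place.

89.3 points

Apply the 22.1% increase: 69.4 × 1.221 = 84.7374.
36.5% decrease: 84.7374 × 0.635 = 53.808249.
Apply the 66% increase: 53.808249 × 1.66 = 89.32169334 ≈ 89.3.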